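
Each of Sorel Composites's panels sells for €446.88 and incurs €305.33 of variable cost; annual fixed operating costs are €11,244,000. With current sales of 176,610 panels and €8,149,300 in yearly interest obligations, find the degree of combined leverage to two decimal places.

Total contribution margin = 176,610 × €141.55 = €24,999,145.50.
Operating income = contribution − fixed costs = €24,999,145.50 − €11,244,000 = €13,755,145.50. Interest = €8,149,300.00.
DOL = €24,999,145.50 ÷ €13,755,145.50 = 1.8174; DFL = €13,755,145.50 ÷ €5,605,845.50 = 2.4537.
DCL = DOL × DFL = 1.8174 × 2.4537 = 4.4594.

4.46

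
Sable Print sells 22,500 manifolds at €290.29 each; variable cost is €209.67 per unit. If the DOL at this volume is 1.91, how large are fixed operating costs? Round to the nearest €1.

At 22,500 units, contribution = 22,500 × €80.62 = €1,813,950.00.
Since DOL = CM ÷ EBIT, EBIT = €1,813,950.00 ÷ 1.91 = €949,712.04.
And FC = contribution − EBIT = €1,813,950.00 − €949,712.04 = €864,238.

€864,238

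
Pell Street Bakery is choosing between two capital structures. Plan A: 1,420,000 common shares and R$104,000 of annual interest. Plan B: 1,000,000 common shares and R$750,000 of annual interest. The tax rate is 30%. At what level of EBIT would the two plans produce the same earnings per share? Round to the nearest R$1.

R$2,288,095

At indifference, (EBIT − 104,000)(1 − t)/1,420,000 = (EBIT − 750,000)(1 − t)/1,000,000.
The (1 − t) factor cancels: (EBIT − 104,000) × 1,000,000 = (EBIT − 750,000) × 1,420,000.
EBIT × (1,420,000 − 1,000,000) = 750,000 × 1,420,000 − 104,000 × 1,000,000 = 961,000,000,000, so EBIT = 961,000,000,000 ÷ 420,000 = 2,288,095.24.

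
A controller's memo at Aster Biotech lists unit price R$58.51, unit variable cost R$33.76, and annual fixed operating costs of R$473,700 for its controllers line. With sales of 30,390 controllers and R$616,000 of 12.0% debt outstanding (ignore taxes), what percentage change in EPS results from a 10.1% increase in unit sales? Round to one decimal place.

+37.1%

Total contribution margin = 30,390 × R$24.75 = R$752,152.50.
Subtracting fixed costs: EBIT = R$752,152.50 − R$473,700 = R$278,452.50.
After interest of R$73,920.00, pre-tax earnings = R$204,532.50.
DCL = total CM / (EBIT − I) = R$752,152.50 / R$204,532.50 = 3.6774.
%ΔEPS = DCL × %ΔSales = 3.6774 × +10.1% = +37.1%.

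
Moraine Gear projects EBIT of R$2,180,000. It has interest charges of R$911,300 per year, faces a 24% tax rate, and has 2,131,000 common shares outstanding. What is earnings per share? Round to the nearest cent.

Interest = R$911,300.00, so EBT = R$2,180,000 − R$911,300.00 = R$1,268,700.00.
Net income = R$1,268,700.00 × (1 − 0.24) = R$964,212.00.
EPS = R$964,212.00 ÷ 2,131,000 = R$0.45.

R$0.45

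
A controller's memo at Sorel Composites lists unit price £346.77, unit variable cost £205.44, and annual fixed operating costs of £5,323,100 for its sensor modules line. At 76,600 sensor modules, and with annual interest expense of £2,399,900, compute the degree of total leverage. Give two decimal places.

3.49

Contribution at this volume is 76,600 × £141.33 = £10,825,878.00.
Operating income = contribution − fixed costs = £10,825,878.00 − £5,323,100 = £5,502,778.00. Interest = £2,399,900.00.
DOL = £10,825,878.00 ÷ £5,502,778.00 = 1.9673; DFL = £5,502,778.00 ÷ £3,102,878.00 = 1.7734.
Combined leverage = 1.9673 × 1.7734 = 3.4888.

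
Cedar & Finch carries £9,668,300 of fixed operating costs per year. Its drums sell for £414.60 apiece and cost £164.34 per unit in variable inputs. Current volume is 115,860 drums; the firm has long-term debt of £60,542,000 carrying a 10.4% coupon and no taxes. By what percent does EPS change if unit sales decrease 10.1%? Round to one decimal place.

At 115,860 units, contribution = 115,860 × £250.26 = £28,995,123.60.
Subtracting fixed costs: EBIT = £28,995,123.60 − £9,668,300 = £19,326,823.60.
Interest = £6,296,368.00, so EBIT − I = £13,030,455.60.
DCL = total CM / (EBIT − I) = £28,995,123.60 / £13,030,455.60 = 2.2252.
%ΔEPS = DCL × %ΔSales = 2.2252 × -10.1% = -22.5%.

-22.5%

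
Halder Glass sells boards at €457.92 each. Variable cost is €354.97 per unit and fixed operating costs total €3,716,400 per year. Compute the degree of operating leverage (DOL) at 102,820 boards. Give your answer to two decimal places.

Contribution at this volume is 102,820 × €102.95 = €10,585,319.00.
Operating income = contribution − fixed costs = €10,585,319.00 − €3,716,400 = €6,868,919.00.
DOL = contribution ÷ EBIT = €10,585,319.00 ÷ €6,868,919.00 = 1.5410.

1.54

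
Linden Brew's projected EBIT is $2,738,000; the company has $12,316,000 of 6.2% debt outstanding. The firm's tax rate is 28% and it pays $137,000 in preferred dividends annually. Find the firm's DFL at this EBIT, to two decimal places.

Interest = $763,592.00.
Preferred dividends grossed up pre-tax: $137,000 / (1 − 0.28) = $190,277.78.
DFL = EBIT ÷ [EBIT − I − D_p/(1−t)] = $2,738,000 ÷ [$2,738,000 − $763,592.00 − $190,277.78] = $2,738,000 ÷ $1,784,130.22 = 1.5346.

1.53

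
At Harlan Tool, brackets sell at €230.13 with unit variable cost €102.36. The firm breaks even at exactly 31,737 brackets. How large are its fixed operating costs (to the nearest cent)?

Contribution margin per unit = €230.13 − €102.36 = €127.77.
Fixed costs = break-even units × CM = 31,737 × €127.77 = €4,055,036.49.

€4,055,036.49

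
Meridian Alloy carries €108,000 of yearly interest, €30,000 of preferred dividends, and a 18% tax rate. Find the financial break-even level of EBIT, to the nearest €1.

€144,585

Grossing the preferred dividend up to pre-tax terms: €30,000 / (1 − 0.18) = €36,585.37.
Financial break-even EBIT = interest + D_p ÷ (1 − t) = €108,000 + €36,585.37 = €144,585.37.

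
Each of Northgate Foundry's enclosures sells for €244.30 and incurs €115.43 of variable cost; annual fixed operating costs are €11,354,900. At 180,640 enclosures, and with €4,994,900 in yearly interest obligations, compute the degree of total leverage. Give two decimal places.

At 180,640 units, contribution = 180,640 × €128.87 = €23,279,076.80.
EBIT = €23,279,076.80 − €11,354,900 = €11,924,176.80. Interest = €4,994,900.00.
DOL = €23,279,076.80 ÷ €11,924,176.80 = 1.9523; DFL = €11,924,176.80 ÷ €6,929,276.80 = 1.7208.
DCL = DOL × DFL = 1.9523 × 1.7208 = 3.3595.

3.36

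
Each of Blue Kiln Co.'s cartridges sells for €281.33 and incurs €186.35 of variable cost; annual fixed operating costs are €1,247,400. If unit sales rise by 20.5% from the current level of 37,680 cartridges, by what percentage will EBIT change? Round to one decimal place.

At 37,680 units, contribution = 37,680 × €94.98 = €3,578,846.40.
EBIT = €3,578,846.40 − €1,247,400 = €2,331,446.40.
DOL = contribution ÷ EBIT = €3,578,846.40 ÷ €2,331,446.40 = 1.5350.
So EBIT moves 1.5350 × (+20.5%) = +31.5%.

+31.5%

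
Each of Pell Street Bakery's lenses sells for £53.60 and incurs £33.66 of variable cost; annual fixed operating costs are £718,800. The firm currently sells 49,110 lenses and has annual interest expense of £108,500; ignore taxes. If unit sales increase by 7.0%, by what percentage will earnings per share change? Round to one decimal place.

Contribution at this volume is 49,110 × £19.94 = £979,253.40.
EBIT = £979,253.40 − £718,800 = £260,453.40.
After interest of £108,500.00, pre-tax earnings = £151,953.40.
Degree of combined leverage = contribution ÷ (EBIT − I) = £979,253.40 ÷ £151,953.40 = 6.4444.
EPS therefore changes by 6.4444 × (+7.0%) = +45.1%.

+45.1%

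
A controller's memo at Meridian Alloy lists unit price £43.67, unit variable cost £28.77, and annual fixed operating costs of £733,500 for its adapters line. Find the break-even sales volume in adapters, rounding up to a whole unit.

Contribution margin per unit = £43.67 − £28.77 = £14.90.
Units to break even: £733,500 ÷ £14.90 = 49,228.19, rounded up to 49,229.

49,229 adapters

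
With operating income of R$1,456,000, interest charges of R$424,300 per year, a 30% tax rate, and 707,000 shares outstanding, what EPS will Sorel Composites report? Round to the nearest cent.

R$1.02

Interest = R$424,300.00, so EBT = R$1,456,000 − R$424,300.00 = R$1,031,700.00.
Net income = R$1,031,700.00 × (1 − 0.30) = R$722,190.00.
Per share: R$722,190.00 / 707,000 shares = R$1.02.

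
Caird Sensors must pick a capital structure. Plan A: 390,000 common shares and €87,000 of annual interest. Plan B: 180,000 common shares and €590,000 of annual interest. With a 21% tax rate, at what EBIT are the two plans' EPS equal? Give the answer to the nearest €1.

€1,021,143

At indifference, (EBIT − 87,000)(1 − t)/390,000 = (EBIT − 590,000)(1 − t)/180,000.
The (1 − t) factor cancels: (EBIT − 87,000) × 180,000 = (EBIT − 590,000) × 390,000.
Solving, EBIT = (590,000·390,000 − 87,000·180,000) / (390,000 − 180,000) = 214,440,000,000 / 210,000 = 1,021,142.86.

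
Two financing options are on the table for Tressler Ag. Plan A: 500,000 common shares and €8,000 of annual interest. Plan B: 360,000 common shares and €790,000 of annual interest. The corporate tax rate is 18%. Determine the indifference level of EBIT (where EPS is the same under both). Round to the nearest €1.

€2,800,857

At indifference, (EBIT − 8,000)(1 − t)/500,000 = (EBIT − 790,000)(1 − t)/360,000.
The (1 − t) factor cancels: (EBIT − 8,000) × 360,000 = (EBIT − 790,000) × 500,000.
Solving, EBIT = (790,000·500,000 − 8,000·360,000) / (500,000 − 360,000) = 392,120,000,000 / 140,000 = 2,800,857.14.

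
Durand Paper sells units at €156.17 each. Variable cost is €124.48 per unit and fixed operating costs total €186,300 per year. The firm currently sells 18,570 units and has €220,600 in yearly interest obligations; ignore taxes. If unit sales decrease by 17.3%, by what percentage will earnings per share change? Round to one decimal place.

Contribution at this volume is 18,570 × €31.69 = €588,483.30.
Operating income = contribution − fixed costs = €588,483.30 − €186,300 = €402,183.30.
After interest of €220,600.00, pre-tax earnings = €181,583.30.
Degree of combined leverage = contribution ÷ (EBIT − I) = €588,483.30 ÷ €181,583.30 = 3.2408.
EPS therefore changes by 3.2408 × (-17.3%) = -56.1%.

-56.1%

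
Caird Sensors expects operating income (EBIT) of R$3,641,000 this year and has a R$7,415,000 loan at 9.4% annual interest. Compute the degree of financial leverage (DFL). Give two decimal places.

Annual interest charges come to R$697,010.00.
Degree of financial leverage = EBIT / (EBIT − interest) = R$3,641,000 / R$2,943,990.00 = 1.2368.

1.24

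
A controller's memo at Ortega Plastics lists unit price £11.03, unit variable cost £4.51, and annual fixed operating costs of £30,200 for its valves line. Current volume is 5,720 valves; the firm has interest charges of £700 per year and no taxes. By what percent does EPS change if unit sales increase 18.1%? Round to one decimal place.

+105.6%

Contribution at this volume is 5,720 × £6.52 = £37,294.40.
EBIT = £37,294.40 − £30,200 = £7,094.40.
After interest of £700.00, pre-tax earnings = £6,394.40.
DCL = total CM / (EBIT − I) = £37,294.40 / £6,394.40 = 5.8324.
%ΔEPS = DCL × %ΔSales = 5.8324 × +18.1% = +105.6%.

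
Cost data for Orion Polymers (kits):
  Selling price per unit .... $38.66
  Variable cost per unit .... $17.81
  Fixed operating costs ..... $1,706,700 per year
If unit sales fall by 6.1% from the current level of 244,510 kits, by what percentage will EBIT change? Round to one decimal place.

-9.2%

Contribution at this volume is 244,510 × $20.85 = $5,098,033.50.
Operating income = contribution − fixed costs = $5,098,033.50 − $1,706,700 = $3,391,333.50.
DOL = contribution ÷ EBIT = $5,098,033.50 ÷ $3,391,333.50 = 1.5033.
So EBIT moves 1.5033 × (-6.1%) = -9.2%.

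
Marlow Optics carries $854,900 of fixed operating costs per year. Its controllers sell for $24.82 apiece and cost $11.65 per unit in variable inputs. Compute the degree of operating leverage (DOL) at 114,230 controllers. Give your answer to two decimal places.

At 114,230 units, contribution = 114,230 × $13.17 = $1,504,409.10.
Subtracting fixed costs: EBIT = $1,504,409.10 − $854,900 = $649,509.10.
So DOL = total CM / EBIT = $1,504,409.10 / $649,509.10 = 2.3162.

2.32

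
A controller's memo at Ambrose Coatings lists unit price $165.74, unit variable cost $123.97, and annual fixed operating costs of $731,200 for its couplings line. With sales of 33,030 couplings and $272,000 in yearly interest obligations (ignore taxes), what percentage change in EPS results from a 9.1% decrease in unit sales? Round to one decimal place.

Total contribution margin = 33,030 × $41.77 = $1,379,663.10.
Subtracting fixed costs: EBIT = $1,379,663.10 − $731,200 = $648,463.10.
After interest of $272,000.00, pre-tax earnings = $376,463.10.
Degree of combined leverage = contribution ÷ (EBIT − I) = $1,379,663.10 ÷ $376,463.10 = 3.6648.
EPS therefore changes by 3.6648 × (-9.1%) = -33.3%.

-33.3%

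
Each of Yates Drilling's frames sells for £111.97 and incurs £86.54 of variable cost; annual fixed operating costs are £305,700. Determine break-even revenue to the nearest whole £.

Contribution margin per unit = £111.97 − £86.54 = £25.43, a CM ratio of £25.43 ÷ £111.97 = 0.2271.
Break-even sales = FC ÷ CM ratio = £305,700 × £111.97 / £25.43 = £1,346,018.

£1,346,018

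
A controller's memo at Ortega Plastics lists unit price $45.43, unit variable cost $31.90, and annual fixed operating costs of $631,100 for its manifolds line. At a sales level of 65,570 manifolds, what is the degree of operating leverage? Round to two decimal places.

3.46

At 65,570 units, contribution = 65,570 × $13.53 = $887,162.10.
EBIT = $887,162.10 − $631,100 = $256,062.10.
DOL = contribution ÷ EBIT = $887,162.10 ÷ $256,062.10 = 3.4646.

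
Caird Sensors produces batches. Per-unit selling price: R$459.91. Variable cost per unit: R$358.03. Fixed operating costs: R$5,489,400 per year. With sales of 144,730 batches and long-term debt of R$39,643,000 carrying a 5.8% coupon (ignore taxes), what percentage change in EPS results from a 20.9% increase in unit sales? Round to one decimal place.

Contribution at this volume is 144,730 × R$101.88 = R$14,745,092.40.
Operating income = contribution − fixed costs = R$14,745,092.40 − R$5,489,400 = R$9,255,692.40.
Interest = R$2,299,294.00, so EBIT − I = R$6,956,398.40.
DCL = total CM / (EBIT − I) = R$14,745,092.40 / R$6,956,398.40 = 2.1196.
%ΔEPS = DCL × %ΔSales = 2.1196 × +20.9% = +44.3%.

+44.3%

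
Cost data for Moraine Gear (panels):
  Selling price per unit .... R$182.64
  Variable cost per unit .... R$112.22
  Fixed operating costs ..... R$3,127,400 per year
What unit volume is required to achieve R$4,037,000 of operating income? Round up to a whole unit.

Unit CM = price − variable cost = R$182.64 − R$112.22 = R$70.42.
Units = (FC + target) / CM = (R$3,127,400 + R$4,037,000) / R$70.42 = 101,738.14, so 101,739 panels.

101,739 panels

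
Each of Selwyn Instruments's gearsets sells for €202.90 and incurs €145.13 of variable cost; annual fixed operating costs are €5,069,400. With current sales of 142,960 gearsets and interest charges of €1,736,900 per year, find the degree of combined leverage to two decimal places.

5.69

Total contribution margin = 142,960 × €57.77 = €8,258,799.20.
Operating income = contribution − fixed costs = €8,258,799.20 − €5,069,400 = €3,189,399.20. Interest = €1,736,900.00, so EBIT − I = €1,452,499.20.
Degree of total leverage = total CM / (EBIT − interest) = €8,258,799.20 / €1,452,499.20 = 5.6859.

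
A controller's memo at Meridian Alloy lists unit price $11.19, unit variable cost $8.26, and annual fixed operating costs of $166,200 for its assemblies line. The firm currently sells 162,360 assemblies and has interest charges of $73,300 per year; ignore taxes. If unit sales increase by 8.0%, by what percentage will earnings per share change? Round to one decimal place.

Total contribution margin = 162,360 × $2.93 = $475,714.80.
EBIT = $475,714.80 − $166,200 = $309,514.80.
Interest = $73,300.00, so EBIT − I = $236,214.80.
DCL = total CM / (EBIT − I) = $475,714.80 / $236,214.80 = 2.0139.
EPS therefore changes by 2.0139 × (+8.0%) = +16.1%.

+16.1%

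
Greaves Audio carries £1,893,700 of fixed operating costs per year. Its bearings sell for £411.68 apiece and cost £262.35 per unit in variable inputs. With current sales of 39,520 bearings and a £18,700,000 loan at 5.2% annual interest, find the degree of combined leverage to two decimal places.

1.94

Contribution at this volume is 39,520 × £149.33 = £5,901,521.60.
Operating income = contribution − fixed costs = £5,901,521.60 − £1,893,700 = £4,007,821.60. Interest = £972,400.00, so EBIT − I = £3,035,421.60.
DCL = contribution ÷ (EBIT − I) = £5,901,521.60 ÷ £3,035,421.60 = 1.9442.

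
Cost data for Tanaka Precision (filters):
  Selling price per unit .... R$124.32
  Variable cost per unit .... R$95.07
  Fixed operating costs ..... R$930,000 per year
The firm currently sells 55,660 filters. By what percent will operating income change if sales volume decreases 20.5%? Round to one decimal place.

Total contribution margin = 55,660 × R$29.25 = R$1,628,055.00.
Operating income = contribution − fixed costs = R$1,628,055.00 − R$930,000 = R$698,055.00.
DOL = contribution ÷ EBIT = R$1,628,055.00 ÷ R$698,055.00 = 2.3323.
Operating income changes by 2.3323 × -20.5% = -47.8%.

-47.8%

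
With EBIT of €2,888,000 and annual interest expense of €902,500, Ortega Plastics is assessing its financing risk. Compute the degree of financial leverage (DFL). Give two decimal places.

Annual interest charges come to €902,500.00.
Degree of financial leverage = EBIT / (EBIT − interest) = €2,888,000 / €1,985,500.00 = 1.4545.

1.45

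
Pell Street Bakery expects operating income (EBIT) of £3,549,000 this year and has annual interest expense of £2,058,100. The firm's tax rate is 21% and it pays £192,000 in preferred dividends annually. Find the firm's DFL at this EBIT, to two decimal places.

Annual interest charges come to £2,058,100.00.
Pre-tax preferred-dividend burden = £192,000 ÷ (1 − 0.21) = £243,037.97.
DFL = EBIT ÷ [EBIT − I − D_p/(1−t)] = £3,549,000 ÷ [£3,549,000 − £2,058,100.00 − £243,037.97] = £3,549,000 ÷ £1,247,862.03 = 2.8441.

2.84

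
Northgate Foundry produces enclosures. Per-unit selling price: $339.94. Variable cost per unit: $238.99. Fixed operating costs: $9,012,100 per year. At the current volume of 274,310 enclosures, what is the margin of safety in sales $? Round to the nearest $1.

$62,901,509

Contribution margin per unit = $339.94 − $238.99 = $100.95. Break-even units = $9,012,100 ÷ $100.95 = 89,272.91; break-even revenue = 89,272.91 × $339.94 = $30,347,432.13.
Actual sales revenue = 274,310 × $339.94 = $93,248,941.40.
Margin of safety = $93,248,941.40 − $30,347,432.13 = $62,901,509.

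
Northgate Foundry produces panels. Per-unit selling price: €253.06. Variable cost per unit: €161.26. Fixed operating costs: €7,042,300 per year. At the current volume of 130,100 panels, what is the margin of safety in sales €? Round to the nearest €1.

Unit CM = price − variable cost = €253.06 − €161.26 = €91.80. Break-even units = €7,042,300 ÷ €91.80 = 76,713.51; break-even revenue = 76,713.51 × €253.06 = €19,413,120.24.
Actual sales revenue = 130,100 × €253.06 = €32,923,106.00.
Margin of safety = €32,923,106.00 − €19,413,120.24 = €13,509,986.

€13,509,986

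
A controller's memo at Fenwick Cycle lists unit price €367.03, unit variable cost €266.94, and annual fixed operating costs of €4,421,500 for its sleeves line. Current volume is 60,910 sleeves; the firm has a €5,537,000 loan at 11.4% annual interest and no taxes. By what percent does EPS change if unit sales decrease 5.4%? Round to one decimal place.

-31.5%

At 60,910 units, contribution = 60,910 × €100.09 = €6,096,481.90.
Operating income = contribution − fixed costs = €6,096,481.90 − €4,421,500 = €1,674,981.90.
After interest of €631,218.00, pre-tax earnings = €1,043,763.90.
DCL = total CM / (EBIT − I) = €6,096,481.90 / €1,043,763.90 = 5.8409.
%ΔEPS = DCL × %ΔSales = 5.8409 × -5.4% = -31.5%.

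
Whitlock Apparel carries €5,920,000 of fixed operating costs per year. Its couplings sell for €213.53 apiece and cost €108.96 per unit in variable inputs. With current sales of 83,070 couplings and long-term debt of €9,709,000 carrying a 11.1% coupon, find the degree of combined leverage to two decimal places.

5.14

At 83,070 units, contribution = 83,070 × €104.57 = €8,686,629.90.
EBIT = €8,686,629.90 − €5,920,000 = €2,766,629.90. Interest = €1,077,699.00, so EBIT − I = €1,688,930.90.
DCL = contribution ÷ (EBIT − I) = €8,686,629.90 ÷ €1,688,930.90 = 5.1433.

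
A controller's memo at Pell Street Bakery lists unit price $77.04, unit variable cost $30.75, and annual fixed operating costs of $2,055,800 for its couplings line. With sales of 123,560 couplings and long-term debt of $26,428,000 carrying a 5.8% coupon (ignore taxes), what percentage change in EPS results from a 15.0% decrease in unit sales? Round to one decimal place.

-40.3%

Total contribution margin = 123,560 × $46.29 = $5,719,592.40.
EBIT = $5,719,592.40 − $2,055,800 = $3,663,792.40.
Interest = $1,532,824.00, so EBIT − I = $2,130,968.40.
DCL = total CM / (EBIT − I) = $5,719,592.40 / $2,130,968.40 = 2.6840.
EPS therefore changes by 2.6840 × (-15.0%) = -40.3%.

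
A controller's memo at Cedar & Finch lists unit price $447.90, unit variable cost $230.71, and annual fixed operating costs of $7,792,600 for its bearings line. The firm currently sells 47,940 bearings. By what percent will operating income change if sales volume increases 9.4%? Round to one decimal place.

+37.4%

Total contribution margin = 47,940 × $217.19 = $10,412,088.60.
Operating income = contribution − fixed costs = $10,412,088.60 − $7,792,600 = $2,619,488.60.
DOL = contribution ÷ EBIT = $10,412,088.60 ÷ $2,619,488.60 = 3.9749.
%ΔEBIT = DOL × %ΔSales = 3.9749 × +9.4% = +37.4%.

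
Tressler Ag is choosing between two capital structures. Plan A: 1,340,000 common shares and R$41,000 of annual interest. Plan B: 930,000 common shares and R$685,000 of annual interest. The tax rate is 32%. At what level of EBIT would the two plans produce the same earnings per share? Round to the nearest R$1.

At indifference, (EBIT − 41,000)(1 − t)/1,340,000 = (EBIT − 685,000)(1 − t)/930,000.
Cancelling (1 − t) and cross-multiplying: 930,000·(EBIT − 41,000) = 1,340,000·(EBIT − 685,000).
Solving, EBIT = (685,000·1,340,000 − 41,000·930,000) / (1,340,000 − 930,000) = 879,770,000,000 / 410,000 = 2,145,780.49.

R$2,145,780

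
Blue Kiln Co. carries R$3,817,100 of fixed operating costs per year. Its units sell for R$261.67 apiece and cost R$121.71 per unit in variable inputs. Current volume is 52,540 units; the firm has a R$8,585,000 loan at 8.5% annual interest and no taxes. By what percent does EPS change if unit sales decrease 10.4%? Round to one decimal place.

Total contribution margin = 52,540 × R$139.96 = R$7,353,498.40.
Subtracting fixed costs: EBIT = R$7,353,498.40 − R$3,817,100 = R$3,536,398.40.
Interest = R$729,725.00, so EBIT − I = R$2,806,673.40.
Degree of combined leverage = contribution ÷ (EBIT − I) = R$7,353,498.40 ÷ R$2,806,673.40 = 2.6200.
%ΔEPS = DCL × %ΔSales = 2.6200 × -10.4% = -27.2%.

-27.2%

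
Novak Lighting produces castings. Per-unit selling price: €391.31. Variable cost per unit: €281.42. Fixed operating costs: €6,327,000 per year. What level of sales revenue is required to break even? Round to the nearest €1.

Contribution margin per unit = €391.31 − €281.42 = €109.89, a CM ratio of €109.89 ÷ €391.31 = 0.2808.
Break-even sales = FC ÷ CM ratio = €6,327,000 × €391.31 / €109.89 = €22,529,970.

€22,529,970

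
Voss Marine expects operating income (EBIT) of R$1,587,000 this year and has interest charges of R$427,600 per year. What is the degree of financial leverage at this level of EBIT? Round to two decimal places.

Annual interest charges come to R$427,600.00.
DFL = EBIT ÷ (EBIT − I) = R$1,587,000 ÷ (R$1,587,000 − R$427,600.00) = R$1,587,000 ÷ R$1,159,400.00 = 1.3688.

1.37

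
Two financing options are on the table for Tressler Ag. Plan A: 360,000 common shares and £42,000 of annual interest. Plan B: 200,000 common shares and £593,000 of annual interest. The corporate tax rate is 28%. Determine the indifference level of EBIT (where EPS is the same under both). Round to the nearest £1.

At indifference, (EBIT − 42,000)(1 − t)/360,000 = (EBIT − 593,000)(1 − t)/200,000.
The (1 − t) factor cancels: (EBIT − 42,000) × 200,000 = (EBIT − 593,000) × 360,000.
Solving, EBIT = (593,000·360,000 − 42,000·200,000) / (360,000 − 200,000) = 205,080,000,000 / 160,000 = 1,281,750.00.

£1,281,750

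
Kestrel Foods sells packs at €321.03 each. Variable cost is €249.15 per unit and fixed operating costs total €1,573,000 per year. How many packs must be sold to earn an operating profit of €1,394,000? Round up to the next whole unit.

41,278 packs

Unit CM = price − variable cost = €321.03 − €249.15 = €71.88.
Units = (FC + target) / CM = (€1,573,000 + €1,394,000) / €71.88 = 41,277.13, so 41,278 packs.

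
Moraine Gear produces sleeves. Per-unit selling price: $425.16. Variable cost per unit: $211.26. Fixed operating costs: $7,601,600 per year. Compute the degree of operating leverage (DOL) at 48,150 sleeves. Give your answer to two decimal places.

3.82

Contribution at this volume is 48,150 × $213.90 = $10,299,285.00.
Operating income = contribution − fixed costs = $10,299,285.00 − $7,601,600 = $2,697,685.00.
So DOL = total CM / EBIT = $10,299,285.00 / $2,697,685.00 = 3.8178.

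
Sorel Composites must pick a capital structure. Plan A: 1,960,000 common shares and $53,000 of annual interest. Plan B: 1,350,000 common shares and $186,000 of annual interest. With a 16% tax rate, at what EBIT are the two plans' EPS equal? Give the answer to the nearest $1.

Set EPS_A = EPS_B: (EBIT − $53,000)(1 − 0.16) ÷ 1,960,000 = (EBIT − $186,000)(1 − 0.16) ÷ 1,350,000.
Cancelling (1 − t) and cross-multiplying: 1,350,000·(EBIT − 53,000) = 1,960,000·(EBIT − 186,000).
EBIT × (1,960,000 − 1,350,000) = 186,000 × 1,960,000 − 53,000 × 1,350,000 = 293,010,000,000, so EBIT = 293,010,000,000 ÷ 610,000 = 480,344.26.

$480,344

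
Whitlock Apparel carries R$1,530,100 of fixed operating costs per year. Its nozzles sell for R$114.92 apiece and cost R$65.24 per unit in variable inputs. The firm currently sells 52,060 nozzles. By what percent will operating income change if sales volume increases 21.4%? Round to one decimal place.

+52.4%

Contribution at this volume is 52,060 × R$49.68 = R$2,586,340.80.
Operating income = contribution − fixed costs = R$2,586,340.80 − R$1,530,100 = R$1,056,240.80.
So DOL = total CM / EBIT = R$2,586,340.80 / R$1,056,240.80 = 2.4486.
So EBIT moves 2.4486 × (+21.4%) = +52.4%.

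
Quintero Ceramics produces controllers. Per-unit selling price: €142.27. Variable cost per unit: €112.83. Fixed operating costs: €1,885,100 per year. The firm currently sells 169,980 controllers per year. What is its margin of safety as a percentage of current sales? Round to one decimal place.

Contribution margin per unit = €142.27 − €112.83 = €29.44. Break-even units = €1,885,100 ÷ €29.44 = 64,031.93; break-even revenue = 64,031.93 × €142.27 = €9,109,822.59.
Actual sales revenue = 169,980 × €142.27 = €24,183,054.60.
Margin of safety = (€24,183,054.60 − €9,109,822.59) ÷ €24,183,054.60 = 62.3%.

62.3%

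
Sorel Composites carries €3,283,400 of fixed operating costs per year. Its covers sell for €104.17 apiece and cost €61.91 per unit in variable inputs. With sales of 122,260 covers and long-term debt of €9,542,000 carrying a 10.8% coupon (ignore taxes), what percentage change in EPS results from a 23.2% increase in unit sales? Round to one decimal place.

+140.6%

Total contribution margin = 122,260 × €42.26 = €5,166,707.60.
Subtracting fixed costs: EBIT = €5,166,707.60 − €3,283,400 = €1,883,307.60.
Interest = €1,030,536.00, so EBIT − I = €852,771.60.
DCL = total CM / (EBIT − I) = €5,166,707.60 / €852,771.60 = 6.0587.
EPS therefore changes by 6.0587 × (+23.2%) = +140.6%.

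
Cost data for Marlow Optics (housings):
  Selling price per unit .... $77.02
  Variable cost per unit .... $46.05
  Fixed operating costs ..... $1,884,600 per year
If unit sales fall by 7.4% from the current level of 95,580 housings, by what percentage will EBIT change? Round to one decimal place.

Contribution at this volume is 95,580 × $30.97 = $2,960,112.60.
EBIT = $2,960,112.60 − $1,884,600 = $1,075,512.60.
DOL = contribution ÷ EBIT = $2,960,112.60 ÷ $1,075,512.60 = 2.7523.
So EBIT moves 2.7523 × (-7.4%) = -20.4%.

-20.4%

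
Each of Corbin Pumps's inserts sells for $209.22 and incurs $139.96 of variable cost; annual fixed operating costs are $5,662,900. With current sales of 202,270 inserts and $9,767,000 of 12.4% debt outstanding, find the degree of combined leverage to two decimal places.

Contribution at this volume is 202,270 × $69.26 = $14,009,220.20.
Subtracting fixed costs: EBIT = $14,009,220.20 − $5,662,900 = $8,346,320.20. Interest = $1,211,108.00, so EBIT − I = $7,135,212.20.
Degree of total leverage = total CM / (EBIT − interest) = $14,009,220.20 / $7,135,212.20 = 1.9634.

1.96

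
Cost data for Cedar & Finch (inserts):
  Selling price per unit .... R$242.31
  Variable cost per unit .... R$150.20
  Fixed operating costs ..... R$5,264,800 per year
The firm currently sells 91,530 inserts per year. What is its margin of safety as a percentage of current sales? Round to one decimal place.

37.6%

Contribution margin per unit = R$242.31 − R$150.20 = R$92.11. Break-even units = R$5,264,800 ÷ R$92.11 = 57,157.75; break-even revenue = 57,157.75 × R$242.31 = R$13,849,893.48.
Actual sales revenue = 91,530 × R$242.31 = R$22,178,634.30.
Margin of safety = (R$22,178,634.30 − R$13,849,893.48) ÷ R$22,178,634.30 = 37.6%.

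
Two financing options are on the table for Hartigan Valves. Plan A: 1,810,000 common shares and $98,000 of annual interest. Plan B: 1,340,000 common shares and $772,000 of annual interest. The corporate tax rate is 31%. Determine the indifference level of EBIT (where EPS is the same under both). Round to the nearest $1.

$2,693,617

Set EPS_A = EPS_B: (EBIT − $98,000)(1 − 0.31) ÷ 1,810,000 = (EBIT − $772,000)(1 − 0.31) ÷ 1,340,000.
The (1 − t) factor cancels: (EBIT − 98,000) × 1,340,000 = (EBIT − 772,000) × 1,810,000.
Solving, EBIT = (772,000·1,810,000 − 98,000·1,340,000) / (1,810,000 − 1,340,000) = 1,266,000,000,000 / 470,000 = 2,693,617.02.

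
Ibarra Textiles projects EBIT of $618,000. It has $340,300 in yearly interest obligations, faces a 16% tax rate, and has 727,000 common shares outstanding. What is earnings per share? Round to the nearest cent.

Pre-tax income = $618,000 − $340,300.00 = $277,700.00.
After tax at 16%: net income = $277,700.00 × 0.84 = $233,268.00.
EPS = $233,268.00 ÷ 727,000 = $0.32.

$0.32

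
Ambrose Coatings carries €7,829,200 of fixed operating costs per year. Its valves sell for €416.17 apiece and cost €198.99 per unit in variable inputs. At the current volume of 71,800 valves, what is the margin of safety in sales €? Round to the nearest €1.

Contribution margin per unit = €416.17 − €198.99 = €217.18. Break-even units = €7,829,200 ÷ €217.18 = 36,049.36; break-even revenue = 36,049.36 × €416.17 = €15,002,662.14.
Current sales = 71,800 × €416.17 = €29,881,006.00.
Margin of safety = €29,881,006.00 − €15,002,662.14 = €14,878,344.

€14,878,344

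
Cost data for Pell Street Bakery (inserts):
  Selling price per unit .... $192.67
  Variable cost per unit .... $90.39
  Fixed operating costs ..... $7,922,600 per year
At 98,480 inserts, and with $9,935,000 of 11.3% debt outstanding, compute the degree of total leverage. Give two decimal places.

9.81

Contribution at this volume is 98,480 × $102.28 = $10,072,534.40.
Operating income = contribution − fixed costs = $10,072,534.40 − $7,922,600 = $2,149,934.40. Interest = $1,122,655.00, so EBIT − I = $1,027,279.40.
Degree of total leverage = total CM / (EBIT − interest) = $10,072,534.40 / $1,027,279.40 = 9.8051.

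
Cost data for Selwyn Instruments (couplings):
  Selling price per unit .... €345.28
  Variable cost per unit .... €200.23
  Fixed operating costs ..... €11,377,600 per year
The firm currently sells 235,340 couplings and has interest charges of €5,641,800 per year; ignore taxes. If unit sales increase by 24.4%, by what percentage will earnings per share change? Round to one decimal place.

+48.7%

At 235,340 units, contribution = 235,340 × €145.05 = €34,136,067.00.
EBIT = €34,136,067.00 − €11,377,600 = €22,758,467.00.
After interest of €5,641,800.00, pre-tax earnings = €17,116,667.00.
Degree of combined leverage = contribution ÷ (EBIT − I) = €34,136,067.00 ÷ €17,116,667.00 = 1.9943.
EPS therefore changes by 1.9943 × (+24.4%) = +48.7%.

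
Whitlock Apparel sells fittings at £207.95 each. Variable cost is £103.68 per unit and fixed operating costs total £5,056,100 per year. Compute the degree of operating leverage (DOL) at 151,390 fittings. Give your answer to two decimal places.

Total contribution margin = 151,390 × £104.27 = £15,785,435.30.
Operating income = contribution − fixed costs = £15,785,435.30 − £5,056,100 = £10,729,335.30.
DOL = contribution ÷ EBIT = £15,785,435.30 ÷ £10,729,335.30 = 1.4712.

1.47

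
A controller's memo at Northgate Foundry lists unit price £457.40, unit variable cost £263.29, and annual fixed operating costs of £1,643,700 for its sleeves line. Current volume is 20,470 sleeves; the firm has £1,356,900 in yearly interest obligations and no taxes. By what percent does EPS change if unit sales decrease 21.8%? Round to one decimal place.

-89.0%

Contribution at this volume is 20,470 × £194.11 = £3,973,431.70.
Subtracting fixed costs: EBIT = £3,973,431.70 − £1,643,700 = £2,329,731.70.
After interest of £1,356,900.00, pre-tax earnings = £972,831.70.
Degree of combined leverage = contribution ÷ (EBIT − I) = £3,973,431.70 ÷ £972,831.70 = 4.0844.
EPS therefore changes by 4.0844 × (-21.8%) = -89.0%.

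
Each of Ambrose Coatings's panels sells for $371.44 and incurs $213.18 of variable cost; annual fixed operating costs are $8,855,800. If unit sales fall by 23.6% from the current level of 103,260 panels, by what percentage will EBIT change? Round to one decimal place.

Contribution at this volume is 103,260 × $158.26 = $16,341,927.60.
Operating income = contribution − fixed costs = $16,341,927.60 − $8,855,800 = $7,486,127.60.
Degree of operating leverage = $16,341,927.60 / $7,486,127.60 = 2.1830.
Operating income changes by 2.1830 × -23.6% = -51.5%.

-51.5%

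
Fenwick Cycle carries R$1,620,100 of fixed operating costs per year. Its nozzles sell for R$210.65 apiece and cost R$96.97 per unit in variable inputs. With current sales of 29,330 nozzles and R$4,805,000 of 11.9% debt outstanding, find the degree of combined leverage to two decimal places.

2.92

At 29,330 units, contribution = 29,330 × R$113.68 = R$3,334,234.40.
EBIT = R$3,334,234.40 − R$1,620,100 = R$1,714,134.40. Interest = R$571,795.00, so EBIT − I = R$1,142,339.40.
DCL = contribution ÷ (EBIT − I) = R$3,334,234.40 ÷ R$1,142,339.40 = 2.9188.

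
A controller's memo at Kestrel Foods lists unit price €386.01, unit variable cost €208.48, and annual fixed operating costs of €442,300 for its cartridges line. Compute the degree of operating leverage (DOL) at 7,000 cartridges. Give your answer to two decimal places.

At 7,000 units, contribution = 7,000 × €177.53 = €1,242,710.00.
Operating income = contribution − fixed costs = €1,242,710.00 − €442,300 = €800,410.00.
So DOL = total CM / EBIT = €1,242,710.00 / €800,410.00 = 1.5526.

1.55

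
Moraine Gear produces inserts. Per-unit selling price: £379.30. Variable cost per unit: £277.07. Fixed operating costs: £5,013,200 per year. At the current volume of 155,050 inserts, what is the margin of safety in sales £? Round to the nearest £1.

Unit CM = price − variable cost = £379.30 − £277.07 = £102.23. Break-even units = £5,013,200 ÷ £102.23 = 49,038.44; break-even revenue = 49,038.44 × £379.30 = £18,600,281.33.
Actual sales revenue = 155,050 × £379.30 = £58,810,465.00.
Margin of safety = £58,810,465.00 − £18,600,281.33 = £40,210,184.

£40,210,184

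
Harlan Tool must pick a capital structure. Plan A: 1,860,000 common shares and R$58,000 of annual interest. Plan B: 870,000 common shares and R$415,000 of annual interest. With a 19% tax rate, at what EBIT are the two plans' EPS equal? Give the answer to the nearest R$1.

Set EPS_A = EPS_B: (EBIT − R$58,000)(1 − 0.19) ÷ 1,860,000 = (EBIT − R$415,000)(1 − 0.19) ÷ 870,000.
The (1 − t) factor cancels: (EBIT − 58,000) × 870,000 = (EBIT − 415,000) × 1,860,000.
EBIT × (1,860,000 − 870,000) = 415,000 × 1,860,000 − 58,000 × 870,000 = 721,440,000,000, so EBIT = 721,440,000,000 ÷ 990,000 = 728,727.27.

R$728,727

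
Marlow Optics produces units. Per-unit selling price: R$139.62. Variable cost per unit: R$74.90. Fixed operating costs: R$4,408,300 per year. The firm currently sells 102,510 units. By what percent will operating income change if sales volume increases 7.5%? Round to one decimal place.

+22.4%

At 102,510 units, contribution = 102,510 × R$64.72 = R$6,634,447.20.
Operating income = contribution − fixed costs = R$6,634,447.20 − R$4,408,300 = R$2,226,147.20.
So DOL = total CM / EBIT = R$6,634,447.20 / R$2,226,147.20 = 2.9802.
%ΔEBIT = DOL × %ΔSales = 2.9802 × +7.5% = +22.4%.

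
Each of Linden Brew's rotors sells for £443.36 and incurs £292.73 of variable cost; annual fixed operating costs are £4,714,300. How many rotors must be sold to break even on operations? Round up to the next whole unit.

Contribution margin per unit = £443.36 − £292.73 = £150.63.
Break-even Q = £4,714,300 / £150.63 = 31,297.22 → 31,298 rotors.

31,298 rotors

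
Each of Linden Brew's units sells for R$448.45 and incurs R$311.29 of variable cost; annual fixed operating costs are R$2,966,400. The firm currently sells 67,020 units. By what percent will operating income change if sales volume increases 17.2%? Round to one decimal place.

+25.4%

Contribution at this volume is 67,020 × R$137.16 = R$9,192,463.20.
EBIT = R$9,192,463.20 − R$2,966,400 = R$6,226,063.20.
DOL = contribution ÷ EBIT = R$9,192,463.20 ÷ R$6,226,063.20 = 1.4764.
So EBIT moves 1.4764 × (+17.2%) = +25.4%.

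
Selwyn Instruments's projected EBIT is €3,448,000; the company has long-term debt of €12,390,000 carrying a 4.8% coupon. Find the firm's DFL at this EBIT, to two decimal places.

1.21

Annual interest charges come to €594,720.00.
DFL = EBIT ÷ (EBIT − I) = €3,448,000 ÷ (€3,448,000 − €594,720.00) = €3,448,000 ÷ €2,853,280.00 = 1.2084.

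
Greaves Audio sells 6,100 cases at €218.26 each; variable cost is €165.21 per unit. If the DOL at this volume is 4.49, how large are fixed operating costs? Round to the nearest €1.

€251,533

Total contribution margin = 6,100 × €53.05 = €323,605.00.
DOL = contribution / EBIT, so EBIT = €323,605.00 / 4.49 = €72,072.38.
And FC = contribution − EBIT = €323,605.00 − €72,072.38 = €251,533.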